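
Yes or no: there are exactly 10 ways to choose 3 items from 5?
Yes

Solution: C(5,3) = 10.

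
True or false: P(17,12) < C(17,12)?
False
P(17,12) = 2,964,061,900,800 and C(17,12) = 6,188; P(n,r) = r! × C(n,r) so P > C whenever r ≥ 2.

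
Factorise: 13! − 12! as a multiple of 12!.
13! − 12! = 13·12! − 12! = (13 − 1)·12! = 12 × 12! = 5,748,019,200.

Answer: 12 × 12! = 5,748,019,200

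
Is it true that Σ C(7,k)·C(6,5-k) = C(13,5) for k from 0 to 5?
True

Working:
Vandermonde's identity gives C(13,5) = 1,287; RHS C(13,5) = 1,287.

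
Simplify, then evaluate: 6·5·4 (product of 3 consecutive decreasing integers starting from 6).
120

This is P(6,3) = 6!/(3)! = 120.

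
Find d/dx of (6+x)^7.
7(6+x)^6

Using the power rule: d/dx (6+x)^7 = 7(6+x)^{6}.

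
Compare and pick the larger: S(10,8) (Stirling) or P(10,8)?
S(10,8) = 8·S(9,8) + S(9,7) = 8·36 + 462 = 750; P(10,8) = 1,814,400.

Answer: P(10,8)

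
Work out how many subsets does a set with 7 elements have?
128

Each element can be included or excluded: 2^7 = 128.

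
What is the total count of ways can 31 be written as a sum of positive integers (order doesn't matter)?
6,842

Reasoning: Pentagonal recurrence p(n) = p(n−1) + p(n−2) − p(n−5) − p(n−7) + …: p(31) = p(30) + p(29) − p(26) − p(24) + p(19) + p(16) − p(9) − p(5) = 5,604 + 4,565 − 2,436 − 1,575 + 490 + 231 − 30 − 7 = 6,842.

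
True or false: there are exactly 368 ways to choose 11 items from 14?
C(14,11) = 364 ≠ 368.
Final answer: False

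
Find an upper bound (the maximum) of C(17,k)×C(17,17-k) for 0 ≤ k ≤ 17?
590,976,100

C(17,k)·C(17,17-k) = C(17,k)², maximised at the centre k = 8: C(17,8)² = 590,976,100.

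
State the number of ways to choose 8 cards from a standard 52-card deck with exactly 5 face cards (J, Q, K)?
12 face cards and 40 non-face cards: C(12,5) × C(40,3) = 792 × 9,880 = 7,824,960.

Answer: 7,824,960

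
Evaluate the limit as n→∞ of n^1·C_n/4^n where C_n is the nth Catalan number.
0
C_n ~ 4^n/(n^(3/2)√π), so n^1·C_n/4^n ~ n^(1 − 3/2)/√π → 0.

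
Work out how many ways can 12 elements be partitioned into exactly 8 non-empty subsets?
159,027

This equals S(12,8), the Stirling number of the 2nd kind.
Using the Stirling recurrence: S(n,k) = k·S(n-1,k) + S(n-1,k-1)
S(12,8) = 8·S(11,8) + S(11,7)
         = 8·11880 + 63987
         = 95040 + 63987
         = 159,027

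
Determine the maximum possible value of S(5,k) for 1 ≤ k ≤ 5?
Row S(5,k) for k = 1..5 (via S(n,k) = k·S(n−1,k) + S(n−1,k−1)): 1, 15, 25, 10, 1. The row is unimodal; maximum at k = 3: 25.
Final answer: 25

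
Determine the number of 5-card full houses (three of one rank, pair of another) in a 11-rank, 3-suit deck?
330

Working:
Triple rank: 11. Triple suits: C(3,3)=1. Pair rank: 10. Pair suits: C(3,2)=3. Total: 330.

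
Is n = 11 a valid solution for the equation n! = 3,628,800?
11! = 11·10! = 11·3,628,800 = 39,916,800, which does not equal 3,628,800.

Answer: No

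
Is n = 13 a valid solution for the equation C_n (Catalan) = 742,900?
Yes
C_13 = C(26,13)/(13+1) = 10,400,600/14 = 742,900, which equals 742,900.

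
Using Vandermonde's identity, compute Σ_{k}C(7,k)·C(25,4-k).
35,960

Reasoning: = C(7+25,4) = C(32,4) = 35,960.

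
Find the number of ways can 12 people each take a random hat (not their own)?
176,214,841
Using D(n) = (n-1)[D(n-1) + D(n-2)]:
D(12) = (12-1) × [D(11) + D(10)]
      = 11 × [14684570 + 1334961]
      = 11 × 16019531
      = 176,214,841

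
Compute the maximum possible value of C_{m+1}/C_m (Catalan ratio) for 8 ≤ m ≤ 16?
11/3

Reasoning: C_{m+1}/C_m = 2(2m+1)/(m+2), which increases with m. Maximum at m = 16: 2·33/18 = 11/3.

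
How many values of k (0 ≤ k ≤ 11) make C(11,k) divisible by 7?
2

Checking C(11,k) mod 7 for k = 0..11: divisible at k = 5, 6. That's 2 values.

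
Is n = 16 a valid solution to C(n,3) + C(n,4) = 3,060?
C(16,3) + C(16,4) = 560 + 1,820 = 2,380, which does not equal 3,060.
Final answer: No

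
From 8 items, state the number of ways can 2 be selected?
28

Solution: C(8,2) = 8! / (2! × (8-2)!)
         = 8! / (2! × 6!)
         = 28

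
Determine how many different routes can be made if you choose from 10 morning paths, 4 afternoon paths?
By the multiplication principle: 10 × 4 = 40.

Answer: 40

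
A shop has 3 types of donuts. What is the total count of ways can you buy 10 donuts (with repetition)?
66

Explanation: Stars and bars: C(10+3-1, 10) = C(12, 10) = 66.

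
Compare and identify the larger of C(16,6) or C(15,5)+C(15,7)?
C(15,5)+C(15,7)

Working:
C(16,6)=8,008; C(15,5)+C(15,7)=3,003+6,435=9,438.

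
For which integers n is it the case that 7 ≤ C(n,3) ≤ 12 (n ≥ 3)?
5

Explanation: C(4,3)=4; C(5,3)=10; C(6,3)=20. So valid n = 5.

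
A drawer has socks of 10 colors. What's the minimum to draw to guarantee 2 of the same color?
Worst case: 1 of each = 10. One more: 11.

Answer: 11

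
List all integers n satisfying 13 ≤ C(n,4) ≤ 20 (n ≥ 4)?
C(5,4)=5; C(6,4)=15; C(7,4)=35. So valid n = 6.
Final answer: 6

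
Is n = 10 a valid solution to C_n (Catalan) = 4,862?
No

Explanation: C_10 = C(20,10)/(10+1) = 184,756/11 = 16,796, which does not equal 4,862.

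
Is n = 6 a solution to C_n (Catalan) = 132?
Yes
C_6 = C(12,6)/(6+1) = 924/7 = 132, which equals 132.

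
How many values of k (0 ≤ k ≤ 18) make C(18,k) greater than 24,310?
5
Row 18 is unimodal and symmetric about k=18/2. C(18,6)=18,564 ≤ 24,310; C(18,7)=31,824 > 24,310; by symmetry C(18,k) > 24,310 for k = 7..11. That's 11 - 7 + 1 = 5 values.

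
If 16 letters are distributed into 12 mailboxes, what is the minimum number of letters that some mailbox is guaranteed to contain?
Pigeonhole: ⌈16/12⌉ = 2.
Final answer: 2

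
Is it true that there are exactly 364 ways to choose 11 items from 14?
C(14,11) = 364.
Final answer: True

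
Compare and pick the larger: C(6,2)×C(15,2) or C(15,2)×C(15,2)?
C(15,2)×C(15,2)

Explanation: C(6,2)×C(15,2)=1,575, C(15,2)×C(15,2)=11,025.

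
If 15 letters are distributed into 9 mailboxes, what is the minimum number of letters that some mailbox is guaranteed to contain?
2

Explanation: Pigeonhole: ⌈15/9⌉ = 2.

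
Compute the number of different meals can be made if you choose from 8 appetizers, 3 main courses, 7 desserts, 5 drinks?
By the multiplication principle: 8 × 3 × 7 × 5 = 840.
Final answer: 840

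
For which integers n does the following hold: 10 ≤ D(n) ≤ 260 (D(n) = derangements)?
5

Solution: Using D(n) = (n−1)[D(n−1) + D(n−2)] with D(1)=0, D(2)=1: D(4)=9; D(5)=44; D(6)=265. So valid n = 5.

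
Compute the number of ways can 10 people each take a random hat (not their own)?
1,334,961

Working:
Using D(n) = (n-1)[D(n-1) + D(n-2)]:
D(10) = (10-1) × [D(9) + D(8)]
      = 9 × [133496 + 14833]
      = 9 × 148329
      = 1,334,961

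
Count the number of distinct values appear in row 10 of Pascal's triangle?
6

Reasoning: Row 10 has entries C(10,0)..C(10,10); by symmetry C(10,k)=C(10,10-k), giving 6 distinct values.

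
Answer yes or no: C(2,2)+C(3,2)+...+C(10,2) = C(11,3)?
Yes

Solution: Hockey stick identity gives Σ = C(11,3) = 165; RHS C(11,3) = 165.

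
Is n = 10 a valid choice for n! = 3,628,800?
Yes
10! = 10·9! = 10·362,880 = 3,628,800, which equals 3,628,800.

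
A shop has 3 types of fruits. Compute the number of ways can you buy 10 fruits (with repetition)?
66

Stars and bars: C(10+3-1, 10) = C(12, 10) = 66.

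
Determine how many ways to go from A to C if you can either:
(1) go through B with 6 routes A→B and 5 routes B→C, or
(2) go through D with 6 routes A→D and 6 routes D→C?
66

Reasoning: Route via B: 6×5=30. Route via D: 6×6=36. Total: 66.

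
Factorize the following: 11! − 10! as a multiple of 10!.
10 × 10! = 36,288,000

Solution: 11! − 10! = 11·10! − 10! = (11 − 1)·10! = 10 × 10! = 36,288,000.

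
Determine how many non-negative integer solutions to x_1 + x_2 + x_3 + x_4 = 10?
C(10+4-1, 4-1) = 286.
Final answer: 286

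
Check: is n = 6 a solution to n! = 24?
No

Solution: 6! = 6·5! = 6·120 = 720, which does not equal 24.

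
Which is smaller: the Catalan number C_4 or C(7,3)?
C_4

Explanation: C_4 = C(8,4)/(4+1) = 70/5 = 14; C(7,3) = 35.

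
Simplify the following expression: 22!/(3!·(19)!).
1,540
This is C(22,3) = 1,540.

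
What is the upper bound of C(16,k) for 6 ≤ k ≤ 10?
C(16,k) is maximised at the centre of the row: C(16,8) = 12,870.
Final answer: 12,870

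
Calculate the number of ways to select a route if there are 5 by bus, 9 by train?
14

By the addition principle: 5 + 9 = 14.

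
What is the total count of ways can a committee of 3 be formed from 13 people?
286

Explanation: C(13,3) = 13! / (3! × (13-3)!)
         = 13! / (3! × 10!)
         = 286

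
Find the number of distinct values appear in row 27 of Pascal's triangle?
14

Reasoning: Row 27 has entries C(27,0)..C(27,27); by symmetry C(27,k)=C(27,27-k), giving 14 distinct values.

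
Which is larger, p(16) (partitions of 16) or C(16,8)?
C(16,8)

Solution: Pentagonal recurrence p(n) = p(n−1) + p(n−2) − p(n−5) − p(n−7) + …: p(16) = p(15) + p(14) − p(11) − p(9) + p(4) + p(1) = 176 + 135 − 56 − 30 + 5 + 1 = 231; C(16,8) = 12,870.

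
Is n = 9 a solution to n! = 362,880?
Yes

Solution: 9! = 9·8! = 9·40,320 = 362,880, which equals 362,880.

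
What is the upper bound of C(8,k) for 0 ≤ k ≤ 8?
70

Working:
Maximum at k = 4: C(8,4) = 70.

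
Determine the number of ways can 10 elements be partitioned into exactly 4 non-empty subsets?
34,105

This equals S(10,4), the Stirling number of the 2nd kind.
Using the Stirling recurrence: S(n,k) = k·S(n-1,k) + S(n-1,k-1)
S(10,4) = 4·S(9,4) + S(9,3)
         = 4·7770 + 3025
         = 31080 + 3025
         = 34,105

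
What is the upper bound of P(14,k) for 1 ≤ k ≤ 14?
87,178,291,200
P(14,k) increases in k, so maximum at k = 14: 14! = 87,178,291,200.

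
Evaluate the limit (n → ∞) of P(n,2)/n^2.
1

Explanation: P(n,2) = n(n-1) ≈ n^2 for large n. Limit = 1.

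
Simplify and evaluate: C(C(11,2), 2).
1,485

C(11,2) = 55, then C(55, 2) = 1,485.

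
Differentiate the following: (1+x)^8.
Using the power rule: d/dx (1+x)^8 = 8(1+x)^{7}.
Final answer: 8(1+x)^7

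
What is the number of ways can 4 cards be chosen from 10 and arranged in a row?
5,040

P(10,4) = 10!/(10-4)! = 5,040.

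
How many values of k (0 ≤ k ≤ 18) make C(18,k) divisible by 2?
15

Working:
Checking C(18,k) mod 2 for k = 0..18: divisible at k = 1, 3, 4, 5, 6, 7, 8, 9, 10, 11, 12, 13, 14, 15, 17. That's 15 values.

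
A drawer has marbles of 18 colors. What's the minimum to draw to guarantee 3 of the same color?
37
Worst case: 2 of each = 36. One more: 37.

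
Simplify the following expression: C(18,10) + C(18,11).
75,582

Reasoning: By Pascal's identity: C(19,11) = 75,582.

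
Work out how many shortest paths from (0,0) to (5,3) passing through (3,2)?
30

Working:
To (3,2): C(5,3)=10. From there: C(3,2)=3. Total: 30.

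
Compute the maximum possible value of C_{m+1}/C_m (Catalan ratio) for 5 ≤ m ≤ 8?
17/5

C_{m+1}/C_m = 2(2m+1)/(m+2), which increases with m. Maximum at m = 8: 2·17/10 = 17/5.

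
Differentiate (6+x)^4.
Using the power rule: d/dx (6+x)^4 = 4(6+x)^{3}.
Final answer: 4(6+x)^3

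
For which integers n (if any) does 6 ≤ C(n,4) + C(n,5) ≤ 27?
C(4,4)+C(4,5)=1; C(5,4)+C(5,5)=6; C(6,4)+C(6,5)=21; C(7,4)+C(7,5)=56. So valid n = 5, 6.

Answer: 5, 6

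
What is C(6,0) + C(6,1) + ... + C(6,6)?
64

Solution: Sum of binomial coefficients = 2^6 = 64.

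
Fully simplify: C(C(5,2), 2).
C(5,2) = 10, then C(10, 2) = 45.

Answer: 45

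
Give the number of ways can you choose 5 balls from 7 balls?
21

Reasoning: C(7,5) = 7! / (5! × (7-5)!)
         = 7! / (5! × 2!)
         = 21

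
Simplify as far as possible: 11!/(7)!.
This equals 11×10×...×8 = 7,920.

Answer: 7,920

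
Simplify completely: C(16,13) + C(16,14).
By Pascal's identity: C(17,14) = 680.
Final answer: 680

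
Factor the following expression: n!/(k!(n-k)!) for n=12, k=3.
C(12,3) = 220

This is the binomial coefficient C(12,3) = 220.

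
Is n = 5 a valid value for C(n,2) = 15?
C(5,2) = 5·4/2! = 20/2 = 10, which does not equal 15.

Answer: No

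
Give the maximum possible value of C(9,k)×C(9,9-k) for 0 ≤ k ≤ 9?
15,876

Reasoning: C(9,k)·C(9,9-k) = C(9,k)², maximised at the centre k = 4: C(9,4)² = 15,876.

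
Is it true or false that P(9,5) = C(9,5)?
False

Solution: P(9,5) = 15,120 but C(9,5) = 126; they differ by a factor of 5! = 120, so the statement does not hold.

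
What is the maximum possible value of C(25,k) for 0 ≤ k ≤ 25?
5,200,300

Reasoning: Maximum at k = 12 or k = 13: C(25,12) = 5,200,300.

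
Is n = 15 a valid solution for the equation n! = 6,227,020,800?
No

Reasoning: 15! = 15·14! = 15·87,178,291,200 = 1,307,674,368,000, which does not equal 6,227,020,800.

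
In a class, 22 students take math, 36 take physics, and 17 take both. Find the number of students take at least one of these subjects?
41

|A∪B| = |A|+|B|-|A∩B| = 22+36-17 = 41.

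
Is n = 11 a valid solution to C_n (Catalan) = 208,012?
No

Solution: C_11 = C(22,11)/(11+1) = 705,432/12 = 58,786, which does not equal 208,012.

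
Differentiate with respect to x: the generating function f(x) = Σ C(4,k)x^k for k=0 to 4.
Σ k·C(4,k)x^(k-1) for k=1 to 4

Reasoning: Term-by-term differentiation gives Σ k·C(4,k)x^{k-1} for k=1 to 4.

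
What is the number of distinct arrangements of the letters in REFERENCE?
Word has 9 letters (R=2, E=4, F=1, N=1, C=1). Arrangements: 9!/Π(k!) = 7,560.

Answer: 7,560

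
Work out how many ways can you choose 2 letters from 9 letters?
36

Explanation: C(9,2) = 9! / (2! × (9-2)!)
         = 9! / (2! × 7!)
         = 36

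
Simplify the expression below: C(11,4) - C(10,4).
120

Explanation: C(11,4) - C(10,4) = C(10,3) = 120.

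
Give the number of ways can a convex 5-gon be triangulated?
5

Working:
Using the Catalan number formula: C_n = C(2n, n) / (n+1)
C_3 = C(6, 3) / (3+1)
     = 20 / 4
     = 5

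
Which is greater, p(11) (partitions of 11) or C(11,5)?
C(11,5)

Reasoning: Pentagonal recurrence p(n) = p(n−1) + p(n−2) − p(n−5) − p(n−7) + …: p(11) = p(10) + p(9) − p(6) − p(4) = 42 + 30 − 11 − 5 = 56; C(11,5) = 462.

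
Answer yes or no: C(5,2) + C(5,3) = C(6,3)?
Yes

Solution: Pascal's identity: LHS = 10 + 10 = 20; RHS = C(6,3) = 20. Both sides agree, so the statement holds.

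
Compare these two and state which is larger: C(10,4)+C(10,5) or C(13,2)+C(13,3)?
C(10,4)+C(10,5)

First=462, Second=364.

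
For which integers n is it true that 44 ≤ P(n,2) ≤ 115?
8, 9, 10, 11
P(7,2)=42; P(8,2)=56; P(9,2)=72; P(10,2)=90; P(11,2)=110; P(12,2)=132. So valid n = 8, 9, 10, 11.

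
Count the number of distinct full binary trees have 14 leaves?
742,900
Using the Catalan number formula: C_n = C(2n, n) / (n+1)
C_13 = C(26, 13) / (13+1)
     = 10400600 / 14
     = 742,900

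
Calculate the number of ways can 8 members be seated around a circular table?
5,040

Solution: Circular arrangements: (8-1)! = 5,040.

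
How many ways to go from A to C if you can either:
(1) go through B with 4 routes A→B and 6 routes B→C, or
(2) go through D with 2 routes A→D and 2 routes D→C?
Route via B: 4×6=24. Route via D: 2×2=4. Total: 28.
Final answer: 28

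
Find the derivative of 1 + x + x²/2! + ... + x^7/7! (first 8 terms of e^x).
Differentiating term by term gives the first 7 terms of e^x.

Answer: 1 + x + x²/2! + ... + x^6/6!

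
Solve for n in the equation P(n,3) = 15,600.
P(n,3) = n(n−1)(n−2) is increasing in n; n(n−1)(n−2) ≈ (n−1)^3 = 15,600 gives n ≈ 26.0. Check: P(24,3) = 12,144, P(25,3) = 13,800, P(26,3) = 15,600 ✓. So n = 26.

Answer: 26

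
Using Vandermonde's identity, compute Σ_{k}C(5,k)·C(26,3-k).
4,495
= C(5+26,3) = C(31,3) = 4,495.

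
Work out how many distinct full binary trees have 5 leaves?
14

Working:
Using the Catalan number formula: C_n = C(2n, n) / (n+1)
C_4 = C(8, 4) / (4+1)
     = 70 / 5
     = 14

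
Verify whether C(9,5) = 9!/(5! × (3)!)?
False
The correct denominator is 5!×4!, giving C(9,5) = 126; the stated RHS is 9!/(5!×3!) = 504 ≠ 126, so the statement does not hold.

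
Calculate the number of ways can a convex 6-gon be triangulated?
14

Using the Catalan number formula: C_n = C(2n, n) / (n+1)
C_4 = C(8, 4) / (4+1)
     = 70 / 5
     = 14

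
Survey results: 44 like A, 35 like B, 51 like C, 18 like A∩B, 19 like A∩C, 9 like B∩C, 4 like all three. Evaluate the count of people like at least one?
88
|A∪B∪C| = 44+35+51-18-19-9+4 = 88.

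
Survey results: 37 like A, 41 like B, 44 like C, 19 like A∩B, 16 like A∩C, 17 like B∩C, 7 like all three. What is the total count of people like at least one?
|A∪B∪C| = 37+41+44-19-16-17+7 = 77.
Final answer: 77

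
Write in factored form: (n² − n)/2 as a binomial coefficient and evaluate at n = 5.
(n² − n)/2 = n(n−1)/2 = C(n,2). At n = 5: C(5,2) = 10.
Final answer: C(n,2); C(5,2) = 10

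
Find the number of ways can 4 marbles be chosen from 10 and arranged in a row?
5,040

Working:
P(10,4) = 10!/(10-4)! = 5,040.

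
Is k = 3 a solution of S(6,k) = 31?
No
S(6,3) = 3·S(5,3) + S(5,2) = 3·25 + 15 = 90, which does not equal 31.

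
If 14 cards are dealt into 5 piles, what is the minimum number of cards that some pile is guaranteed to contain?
Pigeonhole: ⌈14/5⌉ = 3.
Final answer: 3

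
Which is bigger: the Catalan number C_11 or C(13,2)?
C_11

Reasoning: C_11 = C(22,11)/(11+1) = 705,432/12 = 58,786; C(13,2) = 78.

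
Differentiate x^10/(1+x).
(10x^9(1+x) - x^10)/(1+x)²

Reasoning: Quotient rule: [10x^{9}(1+x) - x^10]/(1+x)².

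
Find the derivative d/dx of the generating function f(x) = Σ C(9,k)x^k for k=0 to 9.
Σ k·C(9,k)x^(k-1) for k=1 to 9

Working:
Term-by-term differentiation gives Σ k·C(9,k)x^{k-1} for k=1 to 9.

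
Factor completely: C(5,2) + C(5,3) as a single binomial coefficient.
C(6,3)
By Pascal's identity: C(5,2) + C(5,3) = C(6,3) = 20.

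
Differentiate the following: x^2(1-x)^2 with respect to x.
2x^1(1-x)^2 - 2x^2(1-x)^1

Reasoning: Product rule: 2x^{1}(1-x)^{2} + x^2·(-2)(1-x)^{1}.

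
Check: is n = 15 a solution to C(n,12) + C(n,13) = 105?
No

Explanation: C(15,12) + C(15,13) = 455 + 105 = 560, which does not equal 105.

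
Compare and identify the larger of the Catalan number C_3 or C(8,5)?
C(8,5)

Working:
C_3 = C(6,3)/(3+1) = 20/4 = 5; C(8,5) = 56.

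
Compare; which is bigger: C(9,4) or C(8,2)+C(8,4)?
C(9,4)=126; C(8,2)+C(8,4)=28+70=98.
Final answer: C(9,4)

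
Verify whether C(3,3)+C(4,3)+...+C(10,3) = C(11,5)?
False

Solution: Hockey stick identity gives Σ = C(11,4) = 330; RHS C(11,5) = 462.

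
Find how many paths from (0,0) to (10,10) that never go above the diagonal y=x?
Counted by the Catalan number C_10: C_10 = C(20,10)/(10+1) = 184,756/11 = 16,796.

Answer: 16,796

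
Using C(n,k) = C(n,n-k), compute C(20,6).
C(20,6) = C(20,14) = 38,760.
Final answer: 38,760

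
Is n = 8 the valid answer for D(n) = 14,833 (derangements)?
Yes

Working:
D(8) = (8-1)·[D(7) + D(6)] = 7·[1,854 + 265] = 14,833, which equals 14,833.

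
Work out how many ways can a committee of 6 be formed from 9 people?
C(9,6) = 9! / (6! × (9-6)!)
         = 9! / (6! × 3!)
         = 84

Answer: 84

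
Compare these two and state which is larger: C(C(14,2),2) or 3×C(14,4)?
C(C(14,2),2)

Working:
C(C(14,2),2)=4,095, 3×C(14,4)=3,003.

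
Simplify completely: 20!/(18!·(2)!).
190

Working:
This is C(20,18) = 190.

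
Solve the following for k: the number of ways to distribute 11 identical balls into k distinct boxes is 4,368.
6

Explanation: Stars and bars: the count is C(11+k−1, k−1), increasing in k. k=4: C(14,3) = 364, k=5: C(15,4) = 1,365, k=6: C(16,5) = 4,368 ✓. So k = 6.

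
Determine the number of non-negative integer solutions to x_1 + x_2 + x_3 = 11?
78

Working:
C(11+3-1, 3-1) = 78.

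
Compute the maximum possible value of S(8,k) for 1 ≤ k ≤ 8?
Row S(8,k) for k = 1..8 (via S(n,k) = k·S(n−1,k) + S(n−1,k−1)): 1, 127, 966, 1,701, 1,050, 266, 28, 1. The row is unimodal; maximum at k = 4: 1,701.

Answer: 1,701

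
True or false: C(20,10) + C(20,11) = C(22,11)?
False

Reasoning: Pascal's identity gives C(21,11) = 352,716, whereas C(22,11) = 705,432.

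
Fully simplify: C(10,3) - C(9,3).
C(10,3) - C(9,3) = C(9,2) = 36.

Answer: 36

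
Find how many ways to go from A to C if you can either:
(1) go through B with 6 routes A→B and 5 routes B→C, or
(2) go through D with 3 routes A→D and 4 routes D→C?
Route via B: 6×5=30. Route via D: 3×4=12. Total: 42.

Answer: 42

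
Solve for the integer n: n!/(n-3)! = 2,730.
n!/(n-3)! = n×(n-1)×(n-2), a product of 3 consecutive integers ≈ (n−1)^3. 2,730^(1/3) + 1 ≈ 15.0; check n = 15: 15×14×13 = 2,730 ✓. So n = 15.
Final answer: 15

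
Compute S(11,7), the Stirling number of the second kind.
63,987

Solution: Using the Stirling recurrence: S(n,k) = k·S(n-1,k) + S(n-1,k-1)
S(11,7) = 7·S(10,7) + S(10,6)
         = 7·5880 + 22827
         = 41160 + 22827
         = 63,987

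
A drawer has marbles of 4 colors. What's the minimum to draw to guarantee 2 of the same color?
Worst case: 1 of each = 4. One more: 5.

Answer: 5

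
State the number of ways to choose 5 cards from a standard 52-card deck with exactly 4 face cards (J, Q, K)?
19,800

12 face cards and 40 non-face cards: C(12,4) × C(40,1) = 495 × 40 = 19,800.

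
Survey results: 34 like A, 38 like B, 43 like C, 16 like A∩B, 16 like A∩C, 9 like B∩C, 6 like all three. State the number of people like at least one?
|A∪B∪C| = 34+38+43-16-16-9+6 = 80.

Answer: 80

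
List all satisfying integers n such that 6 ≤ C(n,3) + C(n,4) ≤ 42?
5, 6

C(4,3)+C(4,4)=5; C(5,3)+C(5,4)=15; C(6,3)+C(6,4)=35; C(7,3)+C(7,4)=70. So valid n = 5, 6.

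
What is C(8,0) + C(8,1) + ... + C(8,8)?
Sum of binomial coefficients = 2^8 = 256.
Final answer: 256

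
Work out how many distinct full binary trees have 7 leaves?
Using the Catalan number formula: C_n = C(2n, n) / (n+1)
C_6 = C(12, 6) / (6+1)
     = 924 / 7
     = 132

Answer: 132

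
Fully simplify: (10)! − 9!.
3,265,920

Solution: (10)! − 9! = (10)·9! − 9! = (10−1)·9! = 9·9! = 3,265,920.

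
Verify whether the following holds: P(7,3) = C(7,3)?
False

Solution: P(7,3) = 210 but C(7,3) = 35; they differ by a factor of 3! = 6, so the statement does not hold.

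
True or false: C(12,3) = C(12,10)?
C(12,3) = 220 but C(12,10) = 66; symmetry gives C(12,3) = C(12,9), not C(12,10).
Final answer: False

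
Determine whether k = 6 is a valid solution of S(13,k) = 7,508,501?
No

S(13,6) = 6·S(12,6) + S(12,5) = 6·1,323,652 + 1,379,400 = 9,321,312, which does not equal 7,508,501.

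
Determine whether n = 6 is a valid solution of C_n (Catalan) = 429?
C_6 = C(12,6)/(6+1) = 924/7 = 132, which does not equal 429.

Answer: No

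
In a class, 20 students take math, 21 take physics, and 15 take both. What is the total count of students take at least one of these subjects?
26

Reasoning: |A∪B| = |A|+|B|-|A∩B| = 20+21-15 = 26.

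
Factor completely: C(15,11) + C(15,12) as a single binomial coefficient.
C(16,12)

By Pascal's identity: C(15,11) + C(15,12) = C(16,12) = 1,820.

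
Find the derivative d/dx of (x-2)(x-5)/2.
(2x - 7)/2

Solution: d/dx[(x-2)(x-5)] = (x-5) + (x-2) = 2x - 7. Dividing by 2 gives (2x - 7)/2.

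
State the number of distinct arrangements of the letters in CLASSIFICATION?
Word has 14 letters (C=2, L=1, A=2, S=2, I=3, F=1, T=1, O=1, N=1). Arrangements: 14!/Π(k!) = 1,816,214,400.
Final answer: 1,816,214,400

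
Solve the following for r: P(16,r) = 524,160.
5

Solution: P(16,r) = 16·15·…·(16−r+1), a product of r factors. Multiplying down from 16: 16 = 16; 16·15 = 240; 16·15·14 = 3,360; 16·15·14·13 = 43,680; 16·15·14·13·12 = 524,160 ✓ (5 factors). So r = 5.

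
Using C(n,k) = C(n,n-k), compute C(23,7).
245,157

Solution: C(23,7) = C(23,16) = 245,157.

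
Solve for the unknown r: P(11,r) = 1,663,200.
7
P(11,r) = 11·10·…·(11−r+1), a product of r factors. Multiplying down from 11: 11 = 11; 11·10 = 110; 11·10·9 = 990; 11·10·9·8 = 7,920; 11·10·9·8·7 = 55,440; 11·10·9·8·7·6 = 332,640; 11·10·9·8·7·6·5 = 1,663,200 ✓ (7 factors). So r = 7.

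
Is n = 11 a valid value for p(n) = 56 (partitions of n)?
Yes

Working:
Pentagonal recurrence p(n) = p(n−1) + p(n−2) − p(n−5) − p(n−7) + …: p(11) = p(10) + p(9) − p(6) − p(4) = 42 + 30 − 11 − 5 = 56, which equals 56.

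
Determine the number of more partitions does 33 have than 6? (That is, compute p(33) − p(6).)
10,132

Reasoning: Pentagonal recurrence p(n) = p(n−1) + p(n−2) − p(n−5) − p(n−7) + …: p(33) = p(32) + p(31) − p(28) − p(26) + p(21) + p(18) − p(11) − p(7) = 8,349 + 6,842 − 3,718 − 2,436 + 792 + 385 − 56 − 15 = 10,143.
p(6) = p(5) + p(4) − p(1) = 7 + 5 − 1 = 11.
Difference = 10,143 − 11 = 10,132.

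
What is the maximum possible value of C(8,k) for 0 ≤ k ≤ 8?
70

Reasoning: Maximum at k = 4: C(8,4) = 70.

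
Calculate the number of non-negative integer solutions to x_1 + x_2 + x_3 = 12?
C(12+3-1, 3-1) = 91.

Answer: 91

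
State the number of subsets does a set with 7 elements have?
128

Each element can be included or excluded: 2^7 = 128.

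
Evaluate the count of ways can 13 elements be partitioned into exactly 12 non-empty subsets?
This equals S(13,12), the Stirling number of the 2nd kind.
Using the Stirling recurrence: S(n,k) = k·S(n-1,k) + S(n-1,k-1)
S(13,12) = 12·S(12,12) + S(12,11)
         = 12·1 + 66
         = 12 + 66
         = 78

Answer: 78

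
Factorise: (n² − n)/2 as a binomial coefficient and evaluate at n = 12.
C(n,2); C(12,2) = 66

Explanation: (n² − n)/2 = n(n−1)/2 = C(n,2). At n = 12: C(12,2) = 66.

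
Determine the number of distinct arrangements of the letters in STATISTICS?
Word has 10 letters (S=3, T=3, A=1, I=2, C=1). Arrangements: 10!/Π(k!) = 50,400.

Answer: 50,400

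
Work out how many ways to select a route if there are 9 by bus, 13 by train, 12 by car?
34

By the addition principle: 9 + 13 + 12 = 34.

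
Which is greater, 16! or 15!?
16!

Explanation: 16!=20,922,789,888,000, 15!=1,307,674,368,000. 16! > 15!.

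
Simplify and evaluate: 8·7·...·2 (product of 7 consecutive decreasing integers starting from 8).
40,320

This is P(8,7) = 8!/(1)! = 40,320.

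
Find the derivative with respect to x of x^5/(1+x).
(5x^4(1+x) - x^5)/(1+x)²

Solution: Quotient rule: [5x^{4}(1+x) - x^5]/(1+x)².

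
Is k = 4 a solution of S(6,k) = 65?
Yes

Working:
S(6,4) = 4·S(5,4) + S(5,3) = 4·10 + 25 = 65, which equals 65.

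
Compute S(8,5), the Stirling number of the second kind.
Using the Stirling recurrence: S(n,k) = k·S(n-1,k) + S(n-1,k-1)
S(8,5) = 5·S(7,5) + S(7,4)
         = 5·140 + 350
         = 700 + 350
         = 1,050

Answer: 1,050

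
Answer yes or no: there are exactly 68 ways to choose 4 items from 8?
No
C(8,4) = 70 ≠ 68.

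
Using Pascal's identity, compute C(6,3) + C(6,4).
35

Working:
C(6,3) + C(6,4) = C(7,4) = 35.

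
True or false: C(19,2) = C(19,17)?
True

Explanation: C(19,2) = C(19,19-2) by the symmetry property; both equal 171.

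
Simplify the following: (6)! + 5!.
(6)! + 5! = (6)·5! + 5! = (6+1)·5! = 7·5! = 840.

Answer: 840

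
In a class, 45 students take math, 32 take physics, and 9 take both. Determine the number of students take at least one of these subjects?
68
|A∪B| = |A|+|B|-|A∩B| = 45+32-9 = 68.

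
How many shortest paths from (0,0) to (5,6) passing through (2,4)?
150

Working:
To (2,4): C(6,2)=15. From there: C(5,3)=10. Total: 150.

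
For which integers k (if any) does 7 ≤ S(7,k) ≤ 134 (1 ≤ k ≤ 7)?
S(7,1)=1; S(7,2)=63; S(7,3)=301; S(7,4)=350; S(7,5)=140; S(7,6)=21; S(7,7)=1. So valid k = 2, 6.

Answer: 2, 6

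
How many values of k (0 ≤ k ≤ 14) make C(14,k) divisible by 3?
3

Solution: Checking C(14,k) mod 3 for k = 0..14: divisible at k = 6, 7, 8. That's 3 values.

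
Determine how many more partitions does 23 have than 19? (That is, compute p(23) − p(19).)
765

Explanation: Pentagonal recurrence p(n) = p(n−1) + p(n−2) − p(n−5) − p(n−7) + …: p(23) = p(22) + p(21) − p(18) − p(16) + p(11) + p(8) − p(1) = 1,002 + 792 − 385 − 231 + 56 + 22 − 1 = 1,255.
p(19) = p(18) + p(17) − p(14) − p(12) + p(7) + p(4) = 385 + 297 − 135 − 77 + 15 + 5 = 490.
Difference = 1,255 − 490 = 765.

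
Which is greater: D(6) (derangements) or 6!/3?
D(6)

Reasoning: D(6) = (6-1)·[D(5) + D(4)] = 5·[44 + 9] = 265; 6!/3 = 720/3 = 240.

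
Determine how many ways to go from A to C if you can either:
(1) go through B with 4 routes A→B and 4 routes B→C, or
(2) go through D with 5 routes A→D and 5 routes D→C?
Route via B: 4×4=16. Route via D: 5×5=25. Total: 41.
Final answer: 41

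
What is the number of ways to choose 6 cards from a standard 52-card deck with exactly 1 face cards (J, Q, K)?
12 face cards and 40 non-face cards: C(12,1) × C(40,5) = 12 × 658,008 = 7,896,096.
Final answer: 7,896,096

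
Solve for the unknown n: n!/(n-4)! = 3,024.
9

n!/(n-4)! = n×(n-1)×(n-2)×(n-3), a product of 4 consecutive integers ≈ (n−1.5)^4. 3,024^(1/4) + 1.5 ≈ 8.9; check n = 9: 9×8×7×6 = 3,024 ✓. So n = 9.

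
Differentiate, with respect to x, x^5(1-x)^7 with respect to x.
5x^4(1-x)^7 - 7x^5(1-x)^6

Solution: Product rule: 5x^{4}(1-x)^{7} + x^5·(-7)(1-x)^{6}.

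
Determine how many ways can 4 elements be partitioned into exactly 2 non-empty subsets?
This equals S(4,2), the Stirling number of the 2nd kind.
Using the Stirling recurrence: S(n,k) = k·S(n-1,k) + S(n-1,k-1)
S(4,2) = 2·S(3,2) + S(3,1)
         = 2·3 + 1
         = 6 + 1
         = 7

Answer: 7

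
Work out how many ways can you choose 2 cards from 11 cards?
C(11,2) = 11! / (2! × (11-2)!)
         = 11! / (2! × 9!)
         = 55

Answer: 55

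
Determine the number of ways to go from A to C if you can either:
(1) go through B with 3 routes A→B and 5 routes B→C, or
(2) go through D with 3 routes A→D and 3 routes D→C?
24

Working:
Route via B: 3×5=15. Route via D: 3×3=9. Total: 24.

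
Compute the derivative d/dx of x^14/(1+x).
(14x^13(1+x) - x^14)/(1+x)²

Quotient rule: [14x^{13}(1+x) - x^14]/(1+x)².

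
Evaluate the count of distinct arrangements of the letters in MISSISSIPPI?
Word has 11 letters (M=1, I=4, S=4, P=2). Arrangements: 11!/Π(k!) = 34,650.

Answer: 34,650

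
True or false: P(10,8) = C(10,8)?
P(10,8) = 1,814,400 and C(10,8) = 45; P(n,r) = r! × C(n,r) so P > C whenever r ≥ 2.

Answer: False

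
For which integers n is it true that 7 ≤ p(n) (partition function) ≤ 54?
5, 6, 7, 8, 9, 10

Reasoning: Tabulating p(n) via p(n) = p(n−1) + p(n−2) − p(n−5) − p(n−7) + …: p(4)=5; p(5)=7; p(6)=11; p(7)=15; p(8)=22; p(9)=30; p(10)=42; p(11)=56. So valid n = 5, 6, 7, 8, 9, 10.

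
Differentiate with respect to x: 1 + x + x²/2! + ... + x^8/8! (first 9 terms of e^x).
1 + x + x²/2! + ... + x^7/7!

Explanation: Differentiating term by term gives the first 8 terms of e^x.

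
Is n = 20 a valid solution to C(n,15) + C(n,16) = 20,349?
Yes

Reasoning: C(20,15) + C(20,16) = 15,504 + 4,845 = 20,349, which equals 20,349.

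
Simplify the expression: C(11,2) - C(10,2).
10
C(11,2) - C(10,2) = C(10,1) = 10.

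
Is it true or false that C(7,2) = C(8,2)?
LHS = C(7,2) = 21; RHS = C(8,2) = 28. 21 ≠ 28, so the statement does not hold.
Final answer: False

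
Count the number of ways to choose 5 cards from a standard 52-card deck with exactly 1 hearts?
13 hearts and 39 non-hearts: C(13,1) × C(39,4) = 13 × 82251 = 1,069,263.
Final answer: 1,069,263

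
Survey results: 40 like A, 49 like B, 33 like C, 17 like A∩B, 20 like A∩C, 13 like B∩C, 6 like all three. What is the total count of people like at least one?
78

|A∪B∪C| = 40+49+33-17-20-13+6 = 78.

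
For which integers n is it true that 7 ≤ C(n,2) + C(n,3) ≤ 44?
4, 5, 6

Solution: C(3,2)+C(3,3)=4; C(4,2)+C(4,3)=10; C(5,2)+C(5,3)=20; C(6,2)+C(6,3)=35; C(7,2)+C(7,3)=56. So valid n = 4, 5, 6.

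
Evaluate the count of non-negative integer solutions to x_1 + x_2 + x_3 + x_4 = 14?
680

Working:
C(14+4-1, 4-1) = 680.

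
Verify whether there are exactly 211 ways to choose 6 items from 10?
False

C(10,6) = 210 ≠ 211.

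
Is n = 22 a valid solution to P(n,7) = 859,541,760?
Yes

Solution: P(22,7) = 22·21·20·19·18·17·16 = 859,541,760, which equals 859,541,760.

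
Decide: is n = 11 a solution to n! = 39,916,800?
Yes

11! = 11·10! = 11·3,628,800 = 39,916,800, which equals 39,916,800.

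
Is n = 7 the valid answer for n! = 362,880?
7! = 7·6! = 7·720 = 5,040, which does not equal 362,880.
Final answer: No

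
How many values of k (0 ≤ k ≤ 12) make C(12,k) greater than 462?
5

Working:
Row 12 is unimodal and symmetric about k=12/2. C(12,3)=220 ≤ 462; C(12,4)=495 > 462; by symmetry C(12,k) > 462 for k = 4..8. That's 8 - 4 + 1 = 5 values.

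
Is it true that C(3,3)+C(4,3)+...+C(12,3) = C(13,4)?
True

Hockey stick identity gives Σ = C(13,4) = 715; RHS C(13,4) = 715.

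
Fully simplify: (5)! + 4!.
144

Working:
(5)! + 4! = (5)·4! + 4! = (5+1)·4! = 6·4! = 144.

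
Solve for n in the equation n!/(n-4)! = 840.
7
n!/(n-4)! = n×(n-1)×(n-2)×(n-3), a product of 4 consecutive integers ≈ (n−1.5)^4. 840^(1/4) + 1.5 ≈ 6.9; check n = 7: 7×6×5×4 = 840 ✓. So n = 7.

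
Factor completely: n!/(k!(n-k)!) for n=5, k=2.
C(5,2) = 10

Working:
This is the binomial coefficient C(5,2) = 10.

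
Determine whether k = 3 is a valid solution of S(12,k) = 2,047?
No

Reasoning: S(12,3) = 3·S(11,3) + S(11,2) = 3·28,501 + 1,023 = 86,526, which does not equal 2,047.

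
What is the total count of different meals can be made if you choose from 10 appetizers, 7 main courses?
70

Explanation: By the multiplication principle: 10 × 7 = 70.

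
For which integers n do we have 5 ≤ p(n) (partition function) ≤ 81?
Tabulating p(n) via p(n) = p(n−1) + p(n−2) − p(n−5) − p(n−7) + …: p(3)=3; p(4)=5; p(5)=7; p(6)=11; p(7)=15; p(8)=22; p(9)=30; p(10)=42; p(11)=56; p(12)=77; p(13)=101. So valid n = 4, 5, 6, 7, 8, 9, 10, 11, 12.

Answer: 4, 5, 6, 7, 8, 9, 10, 11, 12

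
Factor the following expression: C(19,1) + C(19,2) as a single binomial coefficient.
By Pascal's identity: C(19,1) + C(19,2) = C(20,2) = 190.
Final answer: C(20,2)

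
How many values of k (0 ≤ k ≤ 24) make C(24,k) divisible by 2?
Checking C(24,k) mod 2 for k = 0..24: divisible at k = 1, 2, 3, 4, 5, 6, 7, 9, 10, 11, 12, 13, 14, 15, 17, 18, 19, 20, 21, 22, 23. That's 21 values.
Final answer: 21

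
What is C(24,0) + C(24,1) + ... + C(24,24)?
16,777,216

Reasoning: Sum of binomial coefficients = 2^24 = 16,777,216.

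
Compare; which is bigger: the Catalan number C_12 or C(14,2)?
C_12
C_12 = C(24,12)/(12+1) = 2,704,156/13 = 208,012; C(14,2) = 91.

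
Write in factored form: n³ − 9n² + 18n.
n(n − 3)(n − 6)

Working:
n³ − 9n² + 18n = n(n² − 9n + 18) = n(n − 3)(n − 6).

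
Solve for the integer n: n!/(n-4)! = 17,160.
n!/(n-4)! = n×(n-1)×(n-2)×(n-3), a product of 4 consecutive integers ≈ (n−1.5)^4. 17,160^(1/4) + 1.5 ≈ 12.9; check n = 13: 13×12×11×10 = 17,160 ✓. So n = 13.

Answer: 13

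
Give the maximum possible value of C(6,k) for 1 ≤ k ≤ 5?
C(6,k) is maximised at the centre of the row: C(6,3) = 20.

Answer: 20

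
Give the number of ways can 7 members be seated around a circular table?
720

Explanation: Circular arrangements: (7-1)! = 720.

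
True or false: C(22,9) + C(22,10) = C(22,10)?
False

Working:
Pascal's identity gives C(23,10) = 1,144,066, whereas C(22,10) = 646,646.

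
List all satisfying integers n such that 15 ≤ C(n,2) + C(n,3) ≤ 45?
5, 6
C(4,2)+C(4,3)=10; C(5,2)+C(5,3)=20; C(6,2)+C(6,3)=35; C(7,2)+C(7,3)=56. So valid n = 5, 6.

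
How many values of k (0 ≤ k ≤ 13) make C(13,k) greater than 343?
Row 13 is unimodal and symmetric about k=13/2. C(13,3)=286 ≤ 343; C(13,4)=715 > 343; by symmetry C(13,k) > 343 for k = 4..9. That's 9 - 4 + 1 = 6 values.
Final answer: 6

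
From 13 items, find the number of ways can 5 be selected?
C(13,5) = 13! / (5! × (13-5)!)
         = 13! / (5! × 8!)
         = 1,287
Final answer: 1,287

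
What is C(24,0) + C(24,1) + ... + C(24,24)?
Sum of binomial coefficients = 2^24 = 16,777,216.
Final answer: 16,777,216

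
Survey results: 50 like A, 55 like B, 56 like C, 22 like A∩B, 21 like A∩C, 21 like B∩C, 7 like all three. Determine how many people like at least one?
104

|A∪B∪C| = 50+55+56-22-21-21+7 = 104.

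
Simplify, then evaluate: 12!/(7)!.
95,040

Reasoning: This equals 12×11×...×8 = 95,040.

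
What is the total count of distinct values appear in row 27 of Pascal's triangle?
14

Reasoning: Row 27 has entries C(27,0)..C(27,27); by symmetry C(27,k)=C(27,27-k), giving 14 distinct values.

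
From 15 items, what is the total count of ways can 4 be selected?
1,365

Explanation: C(15,4) = 15! / (4! × (15-4)!)
         = 15! / (4! × 11!)
         = 1,365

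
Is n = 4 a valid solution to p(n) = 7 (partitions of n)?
No

Explanation: Pentagonal recurrence p(n) = p(n−1) + p(n−2) − p(n−5) − p(n−7) + …: p(4) = p(3) + p(2) = 3 + 2 = 5, which does not equal 7.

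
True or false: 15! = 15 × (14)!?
True

Working:
By definition n! = n × (n-1)!, so 15! = 15 × 14!.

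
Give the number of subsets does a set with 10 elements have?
1,024

Each element can be included or excluded: 2^10 = 1,024.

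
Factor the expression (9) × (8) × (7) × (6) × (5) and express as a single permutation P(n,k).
P(9,5) = 9!/(4)!

Explanation: Product of 5 consecutive descending integers starting at 9: P(9,5) = 9!/4! = 15,120.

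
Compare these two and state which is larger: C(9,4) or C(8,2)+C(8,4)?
C(9,4)

Working:
C(9,4)=126; C(8,2)+C(8,4)=28+70=98.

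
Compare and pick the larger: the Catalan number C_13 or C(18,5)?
C_13

Solution: C_13 = C(26,13)/(13+1) = 10,400,600/14 = 742,900; C(18,5) = 8,568.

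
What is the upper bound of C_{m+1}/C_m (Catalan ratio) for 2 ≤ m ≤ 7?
10/3

Reasoning: C_{m+1}/C_m = 2(2m+1)/(m+2), which increases with m. Maximum at m = 7: 2·15/9 = 10/3.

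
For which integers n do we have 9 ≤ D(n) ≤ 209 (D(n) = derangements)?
4, 5

Explanation: Using D(n) = (n−1)[D(n−1) + D(n−2)] with D(1)=0, D(2)=1: D(3)=2; D(4)=9; D(5)=44; D(6)=265. So valid n = 4, 5.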